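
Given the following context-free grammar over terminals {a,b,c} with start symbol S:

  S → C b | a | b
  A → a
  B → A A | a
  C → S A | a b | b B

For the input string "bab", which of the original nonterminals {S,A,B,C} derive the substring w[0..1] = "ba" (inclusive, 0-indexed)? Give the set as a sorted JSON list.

Convert to CNF:
  S -> C T1 | a | b
  A -> a
  B -> A A | a
  C -> S A | T0 T1 | T1 B
  T0 -> a
  T1 -> b

CYK fill, restricted to cells inside w[0..1]:
  [0..0]={S,T1}  "b"  orig:{S}
  [1..1]={A,B,S,T0}  "a"  orig:{A,B,S}
  [0..1]={C}  "ba"

Original NTs in T[0,1] deriving "ba": ["C"]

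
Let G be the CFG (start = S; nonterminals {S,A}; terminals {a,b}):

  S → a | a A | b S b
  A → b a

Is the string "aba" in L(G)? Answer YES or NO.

CNF form of G:
  S -> T0 X2 | T1 A | a
  A -> T0 T1
  T0 -> b
  T1 -> a
  X2 -> S T0

CYK table (by increasing span):
  [0..0]={S,T1}  "a"  orig:{S}
  [1..1]={T0}  "b"  orig:{}
  [2..2]={S,T1}  "a"  orig:{S}
  [0..1]={X2}  "ab"  orig:{}
  [1..2]={A}  "ba"
  [0..2]={S}  "aba"

S ∈ T[0,2] ⇒ YES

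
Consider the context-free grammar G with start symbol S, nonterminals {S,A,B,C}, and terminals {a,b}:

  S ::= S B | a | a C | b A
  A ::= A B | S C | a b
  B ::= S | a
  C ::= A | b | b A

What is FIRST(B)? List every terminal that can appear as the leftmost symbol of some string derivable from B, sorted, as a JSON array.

FIRST sets, iterate to fixpoint:
[1]
  A via A→a b: +{a}
  B via B→a: +{a}
  C via C→A: +{a}
  C via C→b: +{b}
  S via S→a: +{a}
  S via S→b A: +{b}
  S: {a,b}  A: {a}  B: {a}  C: {a,b}
[2]
  A via A→S C: +{b}
  B via B→S: +{b}
  S: {a,b}  A: {a,b}  B: {a,b}  C: {a,b}
[3] (stable)
  S: {a,b}  A: {a,b}  B: {a,b}  C: {a,b}

FIRST(B) = ["a", "b"]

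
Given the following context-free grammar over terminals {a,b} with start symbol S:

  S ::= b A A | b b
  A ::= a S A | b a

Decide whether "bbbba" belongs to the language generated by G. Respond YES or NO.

Convert to CNF:
  S -> T1 T1 | T1 X3
  A -> T0 X2 | T1 T0
  T0 -> a
  T1 -> b
  X2 -> S A
  X3 -> A A

CYK table (by increasing span):
  [0..0]={T1}  "b"  orig:{}
  [1..1]={T1}  "b"  orig:{}
  [2..2]={T1}  "b"  orig:{}
  [3..3]={T1}  "b"  orig:{}
  [4..4]={T0}  "a"  orig:{}
  [0..1]={S}  "bb"
  [1..2]={S}  "bb"
  [2..3]={S}  "bb"
  [3..4]={A}  "ba"
  [0..2]=∅  "bbb"
  [1..3]=∅  "bbb"
  [2..4]=∅  "bba"
  [0..3]=∅  "bbbb"
  [1..4]={X2}  "bbba"  orig:{}
  [0..4]=∅  "bbbba"

S ∉ T[0,4] ⇒ NO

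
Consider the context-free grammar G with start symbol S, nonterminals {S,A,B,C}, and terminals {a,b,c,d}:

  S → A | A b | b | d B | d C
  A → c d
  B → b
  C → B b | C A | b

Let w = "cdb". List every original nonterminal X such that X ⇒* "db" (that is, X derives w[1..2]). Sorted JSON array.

Convert to CNF:
  S -> A T2 | T0 T1 | T1 B | T1 C | b
  A -> T0 T1
  B -> b
  C -> B T2 | C A | b
  T0 -> c
  T1 -> d
  T2 -> b

CYK fill — only the sub-triangle for w[1..2]:
  [1..1]={T1}  "d"  orig:{}
  [2..2]={B,C,S,T2}  "b"  orig:{B,C,S}
  [1..2]={S}  "db"

Original NTs in T[1,2] deriving "db": ["S"]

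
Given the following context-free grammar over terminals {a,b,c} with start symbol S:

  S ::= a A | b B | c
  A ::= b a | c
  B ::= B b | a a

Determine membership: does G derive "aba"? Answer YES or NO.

Convert to CNF:
  S -> T0 B | T1 A | c
  A -> T0 T1 | c
  B -> B T0 | T1 T1
  T0 -> b
  T1 -> a

Fill CYK table bottom-up:
  T[0,0] 'a' = {T1}  orig:{}
  T[1,1] 'b' = {T0}  orig:{}
  T[2,2] 'a' = {T1}  orig:{}
  T[0,1] 'ab' = ∅
  T[1,2] 'ba' = {A}
  T[0,2] 'aba' = {S}

S ∈ T[0,2] ⇒ YES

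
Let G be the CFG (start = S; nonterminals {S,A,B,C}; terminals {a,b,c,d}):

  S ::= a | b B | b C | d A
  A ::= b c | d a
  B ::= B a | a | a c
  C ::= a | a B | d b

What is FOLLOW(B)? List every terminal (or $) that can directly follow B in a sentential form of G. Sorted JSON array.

Compute FIRST by fixpoint:
round 1:
  A via A→b c: +{b}
  A via A→d a: +{d}
  B via B→a: +{a}
  C via C→a: +{a}
  C via C→d b: +{d}
  S via S→a: +{a}
  S via S→b B: +{b}
  S via S→d A: +{d}
  FIRST[S]={a,b,d}  FIRST[A]={b,d}  FIRST[B]={a}  FIRST[C]={a,d}
round 2: done
  FIRST[S]={a,b,d}  FIRST[A]={b,d}  FIRST[B]={a}  FIRST[C]={a,d}

FOLLOW iteration:
initialize: $ ∈ FOLLOW(S)
iter 1:
  B→B a: FOLLOW(B) ⊇ FIRST(a) = {a}; new: +{a}
  S→b B: FOLLOW(B) ⊇ FOLLOW(S) ⊇ {$}; new: +{$}
  S→b C: FOLLOW(C) ⊇ FOLLOW(S) ⊇ {$}; new: +{$}
  S→d A: FOLLOW(A) ⊇ FOLLOW(S) ⊇ {$}; new: +{$}
  FOLLOW[S]={$}  FOLLOW[A]={$}  FOLLOW[B]={$,a}  FOLLOW[C]={$}
iter 2: — fixpoint
  FOLLOW[S]={$}  FOLLOW[A]={$}  FOLLOW[B]={$,a}  FOLLOW[C]={$}

FOLLOW(B) = ["$", "a"]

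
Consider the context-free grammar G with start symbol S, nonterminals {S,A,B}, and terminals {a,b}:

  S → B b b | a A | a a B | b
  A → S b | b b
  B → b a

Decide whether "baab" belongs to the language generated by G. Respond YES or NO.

Convert to CNF:
  S -> B X2 | T1 A | T1 X3 | b
  A -> S T0 | T0 T0
  B -> T0 T1
  T0 -> b
  T1 -> a
  X2 -> T0 T0
  X3 -> T1 B

CYK table (by increasing span):
  T[0,0] 'b' = {S,T0}  orig:{S}
  T[1,1] 'a' = {T1}  orig:{}
  T[2,2] 'a' = {T1}  orig:{}
  T[3,3] 'b' = {S,T0}  orig:{S}
  T[0,1] 'ba' = {B}
  T[1,2] 'aa' = ∅
  T[2,3] 'ab' = ∅
  T[0,2] 'baa' = ∅
  T[1,3] 'aab' = ∅
  T[0,3] 'baab' = ∅

S ∉ T[0,3] ⇒ NO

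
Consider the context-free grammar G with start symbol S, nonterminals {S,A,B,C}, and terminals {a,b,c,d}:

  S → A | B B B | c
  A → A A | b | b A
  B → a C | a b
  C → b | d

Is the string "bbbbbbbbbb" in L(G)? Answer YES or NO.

CNF form of G:
  S -> A A | B X2 | T0 A | b | c
  A -> A A | T0 A | b
  B -> T1 C | T1 T0
  C -> b | d
  T0 -> b
  T1 -> a
  X2 -> B B

Fill CYK table bottom-up:
  [0..0]={A,C,S,T0}  "b"  orig:{A,C,S}
  [1..1]={A,C,S,T0}  "b"  orig:{A,C,S}
  [2..2]={A,C,S,T0}  "b"  orig:{A,C,S}
  [3..3]={A,C,S,T0}  "b"  orig:{A,C,S}
  [4..4]={A,C,S,T0}  "b"  orig:{A,C,S}
  [5..5]={A,C,S,T0}  "b"  orig:{A,C,S}
  [6..6]={A,C,S,T0}  "b"  orig:{A,C,S}
  [7..7]={A,C,S,T0}  "b"  orig:{A,C,S}
  [8..8]={A,C,S,T0}  "b"  orig:{A,C,S}
  [9..9]={A,C,S,T0}  "b"  orig:{A,C,S}
  [0..1]={A,S}  "bb"
  [1..2]={A,S}  "bb"
  [2..3]={A,S}  "bb"
  [3..4]={A,S}  "bb"
  [4..5]={A,S}  "bb"
  [5..6]={A,S}  "bb"
  [6..7]={A,S}  "bb"
  [7..8]={A,S}  "bb"
  [8..9]={A,S}  "bb"
  [0..2]={A,S}  "bbb"
  [1..3]={A,S}  "bbb"
  [2..4]={A,S}  "bbb"
  [3..5]={A,S}  "bbb"
  [4..6]={A,S}  "bbb"
  [5..7]={A,S}  "bbb"
  [6..8]={A,S}  "bbb"
  [7..9]={A,S}  "bbb"
  [0..3]={A,S}  "bbbb"
  [1..4]={A,S}  "bbbb"
  [2..5]={A,S}  "bbbb"
  [3..6]={A,S}  "bbbb"
  [4..7]={A,S}  "bbbb"
  [5..8]={A,S}  "bbbb"
  [6..9]={A,S}  "bbbb"
  [0..4]={A,S}  "bbbbb"
  [1..5]={A,S}  "bbbbb"
  [2..6]={A,S}  "bbbbb"
  [3..7]={A,S}  "bbbbb"
  [4..8]={A,S}  "bbbbb"
  [5..9]={A,S}  "bbbbb"
  [0..5]={A,S}  "bbbbbb"
  [1..6]={A,S}  "bbbbbb"
  [2..7]={A,S}  "bbbbbb"
  [3..8]={A,S}  "bbbbbb"
  [4..9]={A,S}  "bbbbbb"
  [0..6]={A,S}  "bbbbbbb"
  [1..7]={A,S}  "bbbbbbb"
  [2..8]={A,S}  "bbbbbbb"
  [3..9]={A,S}  "bbbbbbb"
  [0..7]={A,S}  "bbbbbbbb"
  [1..8]={A,S}  "bbbbbbbb"
  [2..9]={A,S}  "bbbbbbbb"
  [0..8]={A,S}  "bbbbbbbbb"
  [1..9]={A,S}  "bbbbbbbbb"
  [0..9]={A,S}  "bbbbbbbbbb"

S ∈ T[0,9] ⇒ YES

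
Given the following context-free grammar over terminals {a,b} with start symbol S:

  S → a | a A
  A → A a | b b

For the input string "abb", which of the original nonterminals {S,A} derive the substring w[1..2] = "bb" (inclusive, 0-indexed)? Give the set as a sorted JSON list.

CNF form of G:
  S -> T0 A | a
  A -> A T0 | T1 T1
  T0 -> a
  T1 -> b

CYK table (by increasing span), restricted to cells inside w[1..2]:
  [1..1]={T1}  "b"  orig:{}
  [2..2]={T1}  "b"  orig:{}
  [1..2]={A}  "bb"

Original NTs in T[1,2] deriving "bb": ["A"]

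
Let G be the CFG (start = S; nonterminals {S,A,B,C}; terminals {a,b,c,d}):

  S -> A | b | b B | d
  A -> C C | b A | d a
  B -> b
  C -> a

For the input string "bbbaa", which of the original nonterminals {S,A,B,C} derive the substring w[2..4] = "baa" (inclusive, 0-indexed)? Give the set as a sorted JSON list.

CNF form of G:
  S -> C C | T0 A | T0 B | T1 T2 | b | d
  A -> C C | T0 A | T1 T2
  B -> b
  C -> a
  T0 -> b
  T1 -> d
  T2 -> a

CYK table (by increasing span) — only the sub-triangle for w[2..4]:
  cell(2,2) b: {B,S,T0}  orig:{B,S}
  cell(3,3) a: {C,T2}  orig:{C}
  cell(4,4) a: {C,T2}  orig:{C}
  cell(2,3) ba: ∅
  cell(3,4) aa: {A,S}
  cell(2,4) baa: {A,S}

Original NTs in T[2,4] deriving "baa": ["A", "S"]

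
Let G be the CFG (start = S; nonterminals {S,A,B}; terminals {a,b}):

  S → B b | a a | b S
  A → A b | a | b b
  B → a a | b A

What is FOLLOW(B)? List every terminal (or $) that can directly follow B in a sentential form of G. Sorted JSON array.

Compute FIRST by fixpoint:
[1]
  A via A→a: +{a}
  A via A→b b: +{b}
  B via B→a a: +{a}
  B via B→b A: +{b}
  S via S→B b: +{a,b}
  FIRST(S)={a,b}  FIRST(A)={a,b}  FIRST(B)={a,b}
[2] — fixpoint
  FIRST(S)={a,b}  FIRST(A)={a,b}  FIRST(B)={a,b}

Compute FOLLOW by fixpoint:
seed FOLLOW(S) with $
round 1:
  A→A b: FOLLOW(A) ⊇ FIRST(b) = {b}; new: +{b}
  S→B b: FOLLOW(B) ⊇ FIRST(b) = {b}; new: +{b}
  FOLLOW[S]={$}  FOLLOW[A]={b}  FOLLOW[B]={b}
round 2: — fixpoint
  FOLLOW[S]={$}  FOLLOW[A]={b}  FOLLOW[B]={b}

FOLLOW(B) = ["b"]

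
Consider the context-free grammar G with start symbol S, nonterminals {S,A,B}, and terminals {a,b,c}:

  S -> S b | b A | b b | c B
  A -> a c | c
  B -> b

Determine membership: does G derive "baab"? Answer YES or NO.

Convert to CNF:
  S -> S T2 | T1 B | T2 A | T2 T2
  A -> T0 T1 | c
  B -> b
  T0 -> a
  T1 -> c
  T2 -> b

CYK table (by increasing span):
  [0..0]={B,T2}  "b"  orig:{B}
  [1..1]={T0}  "a"  orig:{}
  [2..2]={T0}  "a"  orig:{}
  [3..3]={B,T2}  "b"  orig:{B}
  [0..1]=∅  "ba"
  [1..2]=∅  "aa"
  [2..3]=∅  "ab"
  [0..2]=∅  "baa"
  [1..3]=∅  "aab"
  [0..3]=∅  "baab"

S ∉ T[0,3] ⇒ NO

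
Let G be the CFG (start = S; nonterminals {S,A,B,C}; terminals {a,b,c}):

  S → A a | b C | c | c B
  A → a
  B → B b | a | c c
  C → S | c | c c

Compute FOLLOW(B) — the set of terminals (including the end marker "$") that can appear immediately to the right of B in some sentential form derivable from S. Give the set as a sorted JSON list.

FIRST iteration:
[1]
  A via A→a: +{a}
  B via B→a: +{a}
  B via B→c c: +{c}
  C via C→c: +{c}
  S via S→A a: +{a}
  S via S→b C: +{b}
  S via S→c: +{c}
  S: {a,b,c}  A: {a}  B: {a,c}  C: {c}
[2]
  C via C→S: +{a,b}
  S: {a,b,c}  A: {a}  B: {a,c}  C: {a,b,c}
[3] — fixpoint
  S: {a,b,c}  A: {a}  B: {a,c}  C: {a,b,c}

FOLLOW iteration:
seed FOLLOW(S) with $
pass 1:
  B→B b: FOLLOW(B) ⊇ FIRST(b) = {b}; new: +{b}
  S→A a: FOLLOW(A) ⊇ FIRST(a) = {a}; new: +{a}
  S→b C: FOLLOW(C) ⊇ FOLLOW(S) ⊇ {$}; new: +{$}
  S→c B: FOLLOW(B) ⊇ FOLLOW(S) ⊇ {$}; new: +{$}
  FOLLOW(S)={$}  FOLLOW(A)={a}  FOLLOW(B)={$,b}  FOLLOW(C)={$}
pass 2: (no change)
  FOLLOW(S)={$}  FOLLOW(A)={a}  FOLLOW(B)={$,b}  FOLLOW(C)={$}

FOLLOW(B) = ["$", "b"]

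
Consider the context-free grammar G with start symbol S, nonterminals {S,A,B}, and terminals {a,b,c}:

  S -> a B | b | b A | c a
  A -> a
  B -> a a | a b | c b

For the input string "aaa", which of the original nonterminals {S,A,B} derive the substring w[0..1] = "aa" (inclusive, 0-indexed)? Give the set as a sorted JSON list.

Convert to CNF:
  S -> T0 B | T1 A | T2 T0 | b
  A -> a
  B -> T0 T0 | T0 T1 | T2 T1
  T0 -> a
  T1 -> b
  T2 -> c

Fill CYK table bottom-up (cells [i..j] with 0 ≤ i ≤ j ≤ 1 only):
  T[0,0] 'a' = {A,T0}  orig:{A}
  T[1,1] 'a' = {A,T0}  orig:{A}
  T[0,1] 'aa' = {B}

Original NTs in T[0,1] deriving "aa": ["B"]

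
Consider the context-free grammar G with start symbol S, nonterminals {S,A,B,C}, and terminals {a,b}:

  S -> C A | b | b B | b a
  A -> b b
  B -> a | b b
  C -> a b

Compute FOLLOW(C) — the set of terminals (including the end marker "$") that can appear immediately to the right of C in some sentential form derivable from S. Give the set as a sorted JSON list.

Compute FIRST by fixpoint:
[1]
  A via A→b b: +{b}
  B via B→a: +{a}
  B via B→b b: +{b}
  C via C→a b: +{a}
  S via S→C A: +{a}
  S via S→b: +{b}
  FIRST(S)={a,b}  FIRST(A)={b}  FIRST(B)={a,b}  FIRST(C)={a}
[2] done
  FIRST(S)={a,b}  FIRST(A)={b}  FIRST(B)={a,b}  FIRST(C)={a}

FOLLOW sets:
initialize: $ ∈ FOLLOW(S)
pass 1:
  S→C A: FOLLOW(C) ⊇ FIRST(A) = {b}; new: +{b}
  S→C A: FOLLOW(A) ⊇ FOLLOW(S) ⊇ {$}; new: +{$}
  S→b B: FOLLOW(B) ⊇ FOLLOW(S) ⊇ {$}; new: +{$}
  FOLLOW(S)={$}  FOLLOW(A)={$}  FOLLOW(B)={$}  FOLLOW(C)={b}
pass 2: — fixpoint
  FOLLOW(S)={$}  FOLLOW(A)={$}  FOLLOW(B)={$}  FOLLOW(C)={b}

FOLLOW(C) = ["b"]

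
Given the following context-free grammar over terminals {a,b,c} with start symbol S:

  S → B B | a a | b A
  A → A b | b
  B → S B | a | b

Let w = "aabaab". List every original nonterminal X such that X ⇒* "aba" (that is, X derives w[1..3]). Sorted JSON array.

Convert to CNF:
  S -> B B | T0 A | T1 T1
  A -> A T0 | b
  B -> S B | a | b
  T0 -> b
  T1 -> a

CYK table (by increasing span) (cells [i..j] with 1 ≤ i ≤ j ≤ 3 only):
  [1..1]={B,T1}  "a"  orig:{B}
  [2..2]={A,B,T0}  "b"  orig:{A,B}
  [3..3]={B,T1}  "a"  orig:{B}
  [1..2]={S}  "ab"
  [2..3]={S}  "ba"
  [1..3]={B}  "aba"

Original NTs in T[1,3] deriving "aba": ["B"]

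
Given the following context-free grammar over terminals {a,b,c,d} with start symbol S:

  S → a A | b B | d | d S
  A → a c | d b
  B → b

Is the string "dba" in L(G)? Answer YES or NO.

CNF form of G:
  S -> T0 A | T2 S | T3 B | d
  A -> T0 T1 | T2 T3
  B -> b
  T0 -> a
  T1 -> c
  T2 -> d
  T3 -> b

CYK fill:
  T[0,0] 'd' = {S,T2}  orig:{S}
  T[1,1] 'b' = {B,T3}  orig:{B}
  T[2,2] 'a' = {T0}  orig:{}
  T[0,1] 'db' = {A}
  T[1,2] 'ba' = ∅
  T[0,2] 'dba' = ∅

S ∉ T[0,2] ⇒ NO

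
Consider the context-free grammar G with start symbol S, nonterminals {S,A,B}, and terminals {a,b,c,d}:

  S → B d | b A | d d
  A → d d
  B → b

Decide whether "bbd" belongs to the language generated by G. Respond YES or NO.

Convert to CNF:
  S -> B T0 | T0 T0 | T1 A
  A -> T0 T0
  B -> b
  T0 -> d
  T1 -> b

CYK fill:
  cell(0,0) b: {B,T1}  orig:{B}
  cell(1,1) b: {B,T1}  orig:{B}
  cell(2,2) d: {T0}  orig:{}
  cell(0,1) bb: ∅
  cell(1,2) bd: {S}
  cell(0,2) bbd: ∅

S ∉ T[0,2] ⇒ NO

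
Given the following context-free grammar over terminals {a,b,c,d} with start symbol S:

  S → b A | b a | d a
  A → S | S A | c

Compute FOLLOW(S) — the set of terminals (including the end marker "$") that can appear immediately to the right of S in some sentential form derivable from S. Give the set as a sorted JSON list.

Compute FIRST by fixpoint:
pass 1:
  A via A→c: +{c}
  S via S→b A: +{b}
  S via S→d a: +{d}
  FIRST(S)={b,d}  FIRST(A)={c}
pass 2:
  A via A→S: +{b,d}
  FIRST(S)={b,d}  FIRST(A)={b,c,d}
pass 3: done
  FIRST(S)={b,d}  FIRST(A)={b,c,d}

Compute FOLLOW by fixpoint:
seed FOLLOW(S) with $
[1]
  A→S A: FOLLOW(S) ⊇ FIRST(A) = {b,c,d}; new: +{b,c,d}
  S→b A: FOLLOW(A) ⊇ FOLLOW(S) ⊇ {$,b,c,d}; new: +{$,b,c,d}
  S: {$,b,c,d}  A: {$,b,c,d}
[2] — fixpoint
  S: {$,b,c,d}  A: {$,b,c,d}

FOLLOW(S) = ["$", "b", "c", "d"]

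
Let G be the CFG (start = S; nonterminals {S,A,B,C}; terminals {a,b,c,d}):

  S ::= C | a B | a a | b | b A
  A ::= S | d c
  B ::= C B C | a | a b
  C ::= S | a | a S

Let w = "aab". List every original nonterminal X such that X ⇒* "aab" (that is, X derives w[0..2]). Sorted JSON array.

CNF form of G:
  S -> T0 B | T0 S | T0 T0 | T1 A | a | b
  A -> T0 B | T0 S | T0 T0 | T1 A | T2 T3 | a | b
  B -> C X4 | T0 T1 | a
  C -> T0 B | T0 S | T0 T0 | T1 A | a | b
  T0 -> a
  T1 -> b
  T2 -> d
  T3 -> c
  X4 -> B C

CYK fill — only the sub-triangle for w[0..2]:
  T[0,0] 'a' = {A,B,C,S,T0}  orig:{A,B,C,S}
  T[1,1] 'a' = {A,B,C,S,T0}  orig:{A,B,C,S}
  T[2,2] 'b' = {A,C,S,T1}  orig:{A,C,S}
  T[0,1] 'aa' = {A,C,S,X4}  orig:{A,C,S}
  T[1,2] 'ab' = {A,B,C,S,X4}  orig:{A,B,C,S}
  T[0,2] 'aab' = {A,B,C,S,X4}  orig:{A,B,C,S}

Original NTs in T[0,2] deriving "aab": ["A", "B", "C", "S"]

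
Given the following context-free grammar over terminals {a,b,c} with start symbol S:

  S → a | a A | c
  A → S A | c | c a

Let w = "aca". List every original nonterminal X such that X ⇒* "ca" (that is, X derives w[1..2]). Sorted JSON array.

CNF form of G:
  S -> T1 A | a | c
  A -> S A | T0 T1 | c
  T0 -> c
  T1 -> a

CYK fill, restricted to cells inside w[1..2]:
  cell(1,1) c: {A,S,T0}  orig:{A,S}
  cell(2,2) a: {S,T1}  orig:{S}
  cell(1,2) ca: {A}

Original NTs in T[1,2] deriving "ca": ["A"]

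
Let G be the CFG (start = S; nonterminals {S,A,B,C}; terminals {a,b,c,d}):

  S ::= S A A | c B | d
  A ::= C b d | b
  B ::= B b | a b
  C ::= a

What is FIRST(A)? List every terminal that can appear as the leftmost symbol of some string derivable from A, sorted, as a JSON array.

FIRST sets, iterate to fixpoint:
pass 1:
  A via A→b: +{b}
  B via B→a b: +{a}
  C via C→a: +{a}
  S via S→c B: +{c}
  S via S→d: +{d}
  S: {c,d}  A: {b}  B: {a}  C: {a}
pass 2:
  A via A→C b d: +{a}
  S: {c,d}  A: {a,b}  B: {a}  C: {a}
pass 3: (stable)
  S: {c,d}  A: {a,b}  B: {a}  C: {a}

FIRST(A) = ["a", "b"]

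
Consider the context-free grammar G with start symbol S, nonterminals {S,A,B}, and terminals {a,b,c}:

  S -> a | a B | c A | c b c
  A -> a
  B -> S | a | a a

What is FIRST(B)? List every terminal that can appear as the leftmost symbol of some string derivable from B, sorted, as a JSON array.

Compute FIRST by fixpoint:
round 1:
  A via A→a: +{a}
  B via B→a: +{a}
  S via S→a: +{a}
  S via S→c A: +{c}
  S: {a,c}  A: {a}  B: {a}
round 2:
  B via B→S: +{c}
  S: {a,c}  A: {a}  B: {a,c}
round 3: (no change)
  S: {a,c}  A: {a}  B: {a,c}

FIRST(B) = ["a", "c"]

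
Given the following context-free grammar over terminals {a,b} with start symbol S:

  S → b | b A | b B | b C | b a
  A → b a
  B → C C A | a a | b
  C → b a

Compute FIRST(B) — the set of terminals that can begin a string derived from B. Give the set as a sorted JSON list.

Compute FIRST by fixpoint:
pass 1:
  A via A→b a: +{b}
  B via B→a a: +{a}
  B via B→b: +{b}
  C via C→b a: +{b}
  S via S→b: +{b}
  FIRST[S]={b}  FIRST[A]={b}  FIRST[B]={a,b}  FIRST[C]={b}
pass 2: — fixpoint
  FIRST[S]={b}  FIRST[A]={b}  FIRST[B]={a,b}  FIRST[C]={b}

FIRST(B) = ["a", "b"]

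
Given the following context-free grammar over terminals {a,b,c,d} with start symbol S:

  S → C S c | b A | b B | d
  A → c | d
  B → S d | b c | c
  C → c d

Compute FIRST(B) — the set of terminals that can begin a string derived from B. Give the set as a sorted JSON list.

Compute FIRST by fixpoint:
[1]
  A via A→c: +{c}
  A via A→d: +{d}
  B via B→b c: +{b}
  B via B→c: +{c}
  C via C→c d: +{c}
  S via S→C S c: +{c}
  S via S→b A: +{b}
  S via S→d: +{d}
  FIRST(S)={b,c,d}  FIRST(A)={c,d}  FIRST(B)={b,c}  FIRST(C)={c}
[2]
  B via B→S d: +{d}
  FIRST(S)={b,c,d}  FIRST(A)={c,d}  FIRST(B)={b,c,d}  FIRST(C)={c}
[3] (no change)
  FIRST(S)={b,c,d}  FIRST(A)={c,d}  FIRST(B)={b,c,d}  FIRST(C)={c}

FIRST(B) = ["b", "c", "d"]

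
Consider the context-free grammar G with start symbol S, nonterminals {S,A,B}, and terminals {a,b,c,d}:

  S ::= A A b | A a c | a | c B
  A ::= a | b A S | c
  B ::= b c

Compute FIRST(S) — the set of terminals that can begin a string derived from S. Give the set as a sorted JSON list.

FIRST sets, iterate to fixpoint:
iter 1:
  A via A→a: +{a}
  A via A→b A S: +{b}
  A via A→c: +{c}
  B via B→b c: +{b}
  S via S→A A b: +{a,b,c}
  FIRST(S)={a,b,c}  FIRST(A)={a,b,c}  FIRST(B)={b}
iter 2: (no change)
  FIRST(S)={a,b,c}  FIRST(A)={a,b,c}  FIRST(B)={b}

FIRST(S) = ["a", "b", "c"]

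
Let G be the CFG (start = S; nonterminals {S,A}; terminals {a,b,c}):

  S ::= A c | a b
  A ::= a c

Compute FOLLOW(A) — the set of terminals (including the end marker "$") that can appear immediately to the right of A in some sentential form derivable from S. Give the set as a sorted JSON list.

Compute FIRST by fixpoint:
iter 1:
  A via A→a c: +{a}
  S via S→A c: +{a}
  FIRST[S]={a}  FIRST[A]={a}
iter 2: done
  FIRST[S]={a}  FIRST[A]={a}

FOLLOW sets:
initialize: $ ∈ FOLLOW(S)
pass 1:
  S→A c: FOLLOW(A) ⊇ FIRST(c) = {c}; new: +{c}
  FOLLOW[S]={$}  FOLLOW[A]={c}
pass 2: — fixpoint
  FOLLOW[S]={$}  FOLLOW[A]={c}

FOLLOW(A) = ["c"]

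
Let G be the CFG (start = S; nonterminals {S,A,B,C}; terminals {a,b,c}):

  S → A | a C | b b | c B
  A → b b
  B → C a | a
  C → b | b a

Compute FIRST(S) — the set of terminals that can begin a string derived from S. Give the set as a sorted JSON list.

FIRST iteration:
round 1:
  A via A→b b: +{b}
  B via B→a: +{a}
  C via C→b: +{b}
  S via S→A: +{b}
  S via S→a C: +{a}
  S via S→c B: +{c}
  S: {a,b,c}  A: {b}  B: {a}  C: {b}
round 2:
  B via B→C a: +{b}
  S: {a,b,c}  A: {b}  B: {a,b}  C: {b}
round 3: — fixpoint
  S: {a,b,c}  A: {b}  B: {a,b}  C: {b}

FIRST(S) = ["a", "b", "c"]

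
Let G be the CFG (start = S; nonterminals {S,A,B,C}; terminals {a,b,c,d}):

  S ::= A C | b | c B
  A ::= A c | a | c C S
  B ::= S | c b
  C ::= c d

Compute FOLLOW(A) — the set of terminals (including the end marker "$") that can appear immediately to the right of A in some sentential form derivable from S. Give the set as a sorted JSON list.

FIRST sets, iterate to fixpoint:
iter 1:
  A via A→a: +{a}
  A via A→c C S: +{c}
  B via B→c b: +{c}
  C via C→c d: +{c}
  S via S→A C: +{a,c}
  S via S→b: +{b}
  S: {a,b,c}  A: {a,c}  B: {c}  C: {c}
iter 2:
  B via B→S: +{a,b}
  S: {a,b,c}  A: {a,c}  B: {a,b,c}  C: {c}
iter 3: (no change)
  S: {a,b,c}  A: {a,c}  B: {a,b,c}  C: {c}

FOLLOW iteration:
seed FOLLOW(S) with $
round 1:
  A→A c: FOLLOW(A) ⊇ FIRST(c) = {c}; new: +{c}
  A→c C S: FOLLOW(C) ⊇ FIRST(S) = {a,b,c}; new: +{a,b,c}
  A→c C S: FOLLOW(S) ⊇ FOLLOW(A) ⊇ {c}; new: +{c}
  S→A C: FOLLOW(C) ⊇ FOLLOW(S) ⊇ {$,c}; new: +{$}
  S→c B: FOLLOW(B) ⊇ FOLLOW(S) ⊇ {$,c}; new: +{$,c}
  FOLLOW(S)={$,c}  FOLLOW(A)={c}  FOLLOW(B)={$,c}  FOLLOW(C)={$,a,b,c}
round 2: — fixpoint
  FOLLOW(S)={$,c}  FOLLOW(A)={c}  FOLLOW(B)={$,c}  FOLLOW(C)={$,a,b,c}

FOLLOW(A) = ["c"]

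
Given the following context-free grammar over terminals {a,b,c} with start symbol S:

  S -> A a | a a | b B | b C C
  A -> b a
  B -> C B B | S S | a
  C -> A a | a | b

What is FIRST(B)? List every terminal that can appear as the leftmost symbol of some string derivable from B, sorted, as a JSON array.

FIRST iteration:
round 1:
  A via A→b a: +{b}
  B via B→a: +{a}
  C via C→A a: +{b}
  C via C→a: +{a}
  S via S→A a: +{b}
  S via S→a a: +{a}
  S: {a,b}  A: {b}  B: {a}  C: {a,b}
round 2:
  B via B→C B B: +{b}
  S: {a,b}  A: {b}  B: {a,b}  C: {a,b}
round 3: (stable)
  S: {a,b}  A: {b}  B: {a,b}  C: {a,b}

FIRST(B) = ["a", "b"]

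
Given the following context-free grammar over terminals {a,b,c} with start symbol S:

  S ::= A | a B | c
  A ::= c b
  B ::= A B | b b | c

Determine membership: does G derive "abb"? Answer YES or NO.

CNF form of G:
  S -> T0 T1 | T2 B | c
  A -> T0 T1
  B -> A B | T1 T1 | c
  T0 -> c
  T1 -> b
  T2 -> a

Fill CYK table bottom-up:
  T[0,0] 'a' = {T2}  orig:{}
  T[1,1] 'b' = {T1}  orig:{}
  T[2,2] 'b' = {T1}  orig:{}
  T[0,1] 'ab' = ∅
  T[1,2] 'bb' = {B}
  T[0,2] 'abb' = {S}

S ∈ T[0,2] ⇒ YES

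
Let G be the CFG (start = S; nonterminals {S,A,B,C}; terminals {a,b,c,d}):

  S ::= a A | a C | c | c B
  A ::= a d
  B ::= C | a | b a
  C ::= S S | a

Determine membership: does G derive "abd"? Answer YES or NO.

CNF form of G:
  S -> T0 A | T0 C | T3 B | c
  A -> T0 T1
  B -> S S | T2 T0 | a
  C -> S S | a
  T0 -> a
  T1 -> d
  T2 -> b
  T3 -> c

CYK table (by increasing span):
  [0..0]={B,C,T0}  "a"  orig:{B,C}
  [1..1]={T2}  "b"  orig:{}
  [2..2]={T1}  "d"  orig:{}
  [0..1]=∅  "ab"
  [1..2]=∅  "bd"
  [0..2]=∅  "abd"

S ∉ T[0,2] ⇒ NO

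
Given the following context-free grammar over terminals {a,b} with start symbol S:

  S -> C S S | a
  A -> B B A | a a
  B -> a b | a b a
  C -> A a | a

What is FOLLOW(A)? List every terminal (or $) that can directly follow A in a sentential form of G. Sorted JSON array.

FIRST sets, iterate to fixpoint:
round 1:
  A via A→a a: +{a}
  B via B→a b: +{a}
  C via C→A a: +{a}
  S via S→C S S: +{a}
  S: {a}  A: {a}  B: {a}  C: {a}
round 2: (stable)
  S: {a}  A: {a}  B: {a}  C: {a}

FOLLOW sets:
initialize: $ ∈ FOLLOW(S)
round 1:
  A→B B A: FOLLOW(B) ⊇ FIRST(B) = {a}; new: +{a}
  C→A a: FOLLOW(A) ⊇ FIRST(a) = {a}; new: +{a}
  S→C S S: FOLLOW(C) ⊇ FIRST(S) = {a}; new: +{a}
  S→C S S: FOLLOW(S) ⊇ FIRST(S) = {a}; new: +{a}
  FOLLOW[S]={$,a}  FOLLOW[A]={a}  FOLLOW[B]={a}  FOLLOW[C]={a}
round 2: (no change)
  FOLLOW[S]={$,a}  FOLLOW[A]={a}  FOLLOW[B]={a}  FOLLOW[C]={a}

FOLLOW(A) = ["a"]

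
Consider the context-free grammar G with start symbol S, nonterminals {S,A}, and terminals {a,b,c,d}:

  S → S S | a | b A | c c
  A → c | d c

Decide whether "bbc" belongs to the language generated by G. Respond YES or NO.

Convert to CNF:
  S -> S S | T1 T1 | T2 A | a
  A -> T0 T1 | c
  T0 -> d
  T1 -> c
  T2 -> b

CYK table (by increasing span):
  cell(0,0) b: {T2}  orig:{}
  cell(1,1) b: {T2}  orig:{}
  cell(2,2) c: {A,T1}  orig:{A}
  cell(0,1) bb: ∅
  cell(1,2) bc: {S}
  cell(0,2) bbc: ∅

S ∉ T[0,2] ⇒ NO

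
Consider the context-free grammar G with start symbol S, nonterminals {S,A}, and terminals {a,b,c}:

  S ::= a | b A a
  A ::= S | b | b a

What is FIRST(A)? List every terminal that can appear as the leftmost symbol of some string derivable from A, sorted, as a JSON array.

FIRST sets, iterate to fixpoint:
iter 1:
  A via A→b: +{b}
  S via S→a: +{a}
  S via S→b A a: +{b}
  FIRST(S)={a,b}  FIRST(A)={b}
iter 2:
  A via A→S: +{a}
  FIRST(S)={a,b}  FIRST(A)={a,b}
iter 3: (stable)
  FIRST(S)={a,b}  FIRST(A)={a,b}

FIRST(A) = ["a", "b"]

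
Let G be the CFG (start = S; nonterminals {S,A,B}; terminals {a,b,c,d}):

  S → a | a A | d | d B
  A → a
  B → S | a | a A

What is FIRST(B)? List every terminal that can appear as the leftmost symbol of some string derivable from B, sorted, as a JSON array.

FIRST iteration:
iter 1:
  A via A→a: +{a}
  B via B→a: +{a}
  S via S→a: +{a}
  S via S→d: +{d}
  FIRST[S]={a,d}  FIRST[A]={a}  FIRST[B]={a}
iter 2:
  B via B→S: +{d}
  FIRST[S]={a,d}  FIRST[A]={a}  FIRST[B]={a,d}
iter 3: (no change)
  FIRST[S]={a,d}  FIRST[A]={a}  FIRST[B]={a,d}

FIRST(B) = ["a", "d"]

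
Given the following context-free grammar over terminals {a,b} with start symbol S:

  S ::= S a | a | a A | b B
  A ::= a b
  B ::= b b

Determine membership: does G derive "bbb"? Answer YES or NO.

Convert to CNF:
  S -> S T0 | T0 A | T1 B | a
  A -> T0 T1
  B -> T1 T1
  T0 -> a
  T1 -> b

Fill CYK table bottom-up:
  T[0,0] 'b' = {T1}  orig:{}
  T[1,1] 'b' = {T1}  orig:{}
  T[2,2] 'b' = {T1}  orig:{}
  T[0,1] 'bb' = {B}
  T[1,2] 'bb' = {B}
  T[0,2] 'bbb' = {S}

S ∈ T[0,2] ⇒ YES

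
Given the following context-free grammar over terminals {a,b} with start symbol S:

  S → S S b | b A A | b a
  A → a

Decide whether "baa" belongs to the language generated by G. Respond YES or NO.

CNF form of G:
  S -> S X2 | T0 T1 | T0 X3
  A -> a
  T0 -> b
  T1 -> a
  X2 -> S T0
  X3 -> A A

Fill CYK table bottom-up:
  T[0,0] 'b' = {T0}  orig:{}
  T[1,1] 'a' = {A,T1}  orig:{A}
  T[2,2] 'a' = {A,T1}  orig:{A}
  T[0,1] 'ba' = {S}
  T[1,2] 'aa' = {X3}  orig:{}
  T[0,2] 'baa' = {S}

S ∈ T[0,2] ⇒ YES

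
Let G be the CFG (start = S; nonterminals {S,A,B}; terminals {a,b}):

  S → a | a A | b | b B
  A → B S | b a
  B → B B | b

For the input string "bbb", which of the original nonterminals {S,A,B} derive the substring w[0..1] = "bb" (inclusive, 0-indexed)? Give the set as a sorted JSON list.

Convert to CNF:
  S -> T0 B | T1 A | a | b
  A -> B S | T0 T1
  B -> B B | b
  T0 -> b
  T1 -> a

Fill CYK table bottom-up — only the sub-triangle for w[0..1]:
  T[0,0] 'b' = {B,S,T0}  orig:{B,S}
  T[1,1] 'b' = {B,S,T0}  orig:{B,S}
  T[0,1] 'bb' = {A,B,S}

Original NTs in T[0,1] deriving "bb": ["A", "B", "S"]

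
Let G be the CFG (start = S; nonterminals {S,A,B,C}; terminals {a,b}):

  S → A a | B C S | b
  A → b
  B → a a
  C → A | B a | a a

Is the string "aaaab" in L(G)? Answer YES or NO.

CNF form of G:
  S -> A T0 | B X1 | b
  A -> b
  B -> T0 T0
  C -> B T0 | T0 T0 | b
  T0 -> a
  X1 -> C S

CYK table (by increasing span):
  T[0,0] 'a' = {T0}  orig:{}
  T[1,1] 'a' = {T0}  orig:{}
  T[2,2] 'a' = {T0}  orig:{}
  T[3,3] 'a' = {T0}  orig:{}
  T[4,4] 'b' = {A,C,S}
  T[0,1] 'aa' = {B,C}
  T[1,2] 'aa' = {B,C}
  T[2,3] 'aa' = {B,C}
  T[3,4] 'ab' = ∅
  T[0,2] 'aaa' = {C}
  T[1,3] 'aaa' = {C}
  T[2,4] 'aab' = {X1}  orig:{}
  T[0,3] 'aaaa' = ∅
  T[1,4] 'aaab' = {X1}  orig:{}
  T[0,4] 'aaaab' = {S}

S ∈ T[0,4] ⇒ YES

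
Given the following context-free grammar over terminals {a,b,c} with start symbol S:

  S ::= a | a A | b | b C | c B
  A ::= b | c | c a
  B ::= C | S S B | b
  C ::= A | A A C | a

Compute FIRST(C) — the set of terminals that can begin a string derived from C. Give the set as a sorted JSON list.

FIRST iteration:
iter 1:
  A via A→b: +{b}
  A via A→c: +{c}
  B via B→b: +{b}
  C via C→A: +{b,c}
  C via C→a: +{a}
  S via S→a: +{a}
  S via S→b: +{b}
  S via S→c B: +{c}
  FIRST(S)={a,b,c}  FIRST(A)={b,c}  FIRST(B)={b}  FIRST(C)={a,b,c}
iter 2:
  B via B→C: +{a,c}
  FIRST(S)={a,b,c}  FIRST(A)={b,c}  FIRST(B)={a,b,c}  FIRST(C)={a,b,c}
iter 3: — fixpoint
  FIRST(S)={a,b,c}  FIRST(A)={b,c}  FIRST(B)={a,b,c}  FIRST(C)={a,b,c}

FIRST(C) = ["a", "b", "c"]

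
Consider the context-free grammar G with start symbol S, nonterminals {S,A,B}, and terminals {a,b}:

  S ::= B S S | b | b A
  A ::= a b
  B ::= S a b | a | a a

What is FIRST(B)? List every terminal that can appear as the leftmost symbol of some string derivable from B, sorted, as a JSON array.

Compute FIRST by fixpoint:
iter 1:
  A via A→a b: +{a}
  B via B→a: +{a}
  S via S→B S S: +{a}
  S via S→b: +{b}
  FIRST[S]={a,b}  FIRST[A]={a}  FIRST[B]={a}
iter 2:
  B via B→S a b: +{b}
  FIRST[S]={a,b}  FIRST[A]={a}  FIRST[B]={a,b}
iter 3: — fixpoint
  FIRST[S]={a,b}  FIRST[A]={a}  FIRST[B]={a,b}

FIRST(B) = ["a", "b"]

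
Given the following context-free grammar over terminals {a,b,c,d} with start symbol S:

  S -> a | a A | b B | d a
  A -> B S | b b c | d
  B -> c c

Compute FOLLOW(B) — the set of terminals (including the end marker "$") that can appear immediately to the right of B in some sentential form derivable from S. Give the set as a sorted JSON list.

FIRST iteration:
round 1:
  A via A→b b c: +{b}
  A via A→d: +{d}
  B via B→c c: +{c}
  S via S→a: +{a}
  S via S→b B: +{b}
  S via S→d a: +{d}
  FIRST[S]={a,b,d}  FIRST[A]={b,d}  FIRST[B]={c}
round 2:
  A via A→B S: +{c}
  FIRST[S]={a,b,d}  FIRST[A]={b,c,d}  FIRST[B]={c}
round 3: — fixpoint
  FIRST[S]={a,b,d}  FIRST[A]={b,c,d}  FIRST[B]={c}

FOLLOW iteration:
seed FOLLOW(S) with $
iter 1:
  A→B S: FOLLOW(B) ⊇ FIRST(S) = {a,b,d}; new: +{a,b,d}
  S→a A: FOLLOW(A) ⊇ FOLLOW(S) ⊇ {$}; new: +{$}
  S→b B: FOLLOW(B) ⊇ FOLLOW(S) ⊇ {$}; new: +{$}
  FOLLOW(S)={$}  FOLLOW(A)={$}  FOLLOW(B)={$,a,b,d}
iter 2: — fixpoint
  FOLLOW(S)={$}  FOLLOW(A)={$}  FOLLOW(B)={$,a,b,d}

FOLLOW(B) = ["$", "a", "b", "d"]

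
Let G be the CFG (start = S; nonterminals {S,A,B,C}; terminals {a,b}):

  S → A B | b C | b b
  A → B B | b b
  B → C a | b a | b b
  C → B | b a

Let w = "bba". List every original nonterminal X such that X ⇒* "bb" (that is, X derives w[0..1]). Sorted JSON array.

CNF form of G:
  S -> A B | T0 C | T0 T0
  A -> B B | T0 T0
  B -> C T1 | T0 T0 | T0 T1
  C -> C T1 | T0 T0 | T0 T1
  T0 -> b
  T1 -> a

Fill CYK table bottom-up, restricted to cells inside w[0..1]:
  cell(0,0) b: {T0}  orig:{}
  cell(1,1) b: {T0}  orig:{}
  cell(0,1) bb: {A,B,C,S}

Original NTs in T[0,1] deriving "bb": ["A", "B", "C", "S"]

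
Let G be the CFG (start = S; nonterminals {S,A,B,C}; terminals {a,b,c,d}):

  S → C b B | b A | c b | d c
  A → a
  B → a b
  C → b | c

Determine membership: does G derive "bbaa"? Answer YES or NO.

CNF form of G:
  S -> C X4 | T1 A | T2 T1 | T3 T2
  A -> a
  B -> T0 T1
  C -> b | c
  T0 -> a
  T1 -> b
  T2 -> c
  T3 -> d
  X4 -> T1 B

CYK fill:
  cell(0,0) b: {C,T1}  orig:{C}
  cell(1,1) b: {C,T1}  orig:{C}
  cell(2,2) a: {A,T0}  orig:{A}
  cell(3,3) a: {A,T0}  orig:{A}
  cell(0,1) bb: ∅
  cell(1,2) ba: {S}
  cell(2,3) aa: ∅
  cell(0,2) bba: ∅
  cell(1,3) baa: ∅
  cell(0,3) bbaa: ∅

S ∉ T[0,3] ⇒ NO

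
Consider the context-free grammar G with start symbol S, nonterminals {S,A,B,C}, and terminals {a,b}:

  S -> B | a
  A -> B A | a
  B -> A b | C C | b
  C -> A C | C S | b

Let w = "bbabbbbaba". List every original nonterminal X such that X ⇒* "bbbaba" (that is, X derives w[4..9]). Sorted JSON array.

Convert to CNF:
  S -> A T0 | C C | a | b
  A -> B A | a
  B -> A T0 | C C | b
  C -> A C | C S | b
  T0 -> b

CYK fill (cells [i..j] with 4 ≤ i ≤ j ≤ 9 only):
  T[4,4] 'b' = {B,C,S,T0}  orig:{B,C,S}
  T[5,5] 'b' = {B,C,S,T0}  orig:{B,C,S}
  T[6,6] 'b' = {B,C,S,T0}  orig:{B,C,S}
  T[7,7] 'a' = {A,S}
  T[8,8] 'b' = {B,C,S,T0}  orig:{B,C,S}
  T[9,9] 'a' = {A,S}
  T[4,5] 'bb' = {B,C,S}
  T[5,6] 'bb' = {B,C,S}
  T[6,7] 'ba' = {A,C}
  T[7,8] 'ab' = {B,C,S}
  T[8,9] 'ba' = {A,C}
  T[4,6] 'bbb' = {B,C,S}
  T[5,7] 'bba' = {A,B,C,S}
  T[6,8] 'bab' = {B,C,S}
  T[7,9] 'aba' = {A,C}
  T[4,7] 'bbba' = {A,B,C,S}
  T[5,8] 'bbab' = {B,C,S}
  T[6,9] 'baba' = {A,B,C,S}
  T[4,8] 'bbbab' = {B,C,S}
  T[5,9] 'bbaba' = {A,B,C,S}
  T[4,9] 'bbbaba' = {A,B,C,S}

Original NTs in T[4,9] deriving "bbbaba": ["A", "B", "C", "S"]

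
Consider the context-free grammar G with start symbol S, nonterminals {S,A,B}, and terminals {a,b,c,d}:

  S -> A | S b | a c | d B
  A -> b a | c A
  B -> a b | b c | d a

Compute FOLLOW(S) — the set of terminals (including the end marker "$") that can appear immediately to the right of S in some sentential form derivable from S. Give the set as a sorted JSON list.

FIRST iteration:
round 1:
  A via A→b a: +{b}
  A via A→c A: +{c}
  B via B→a b: +{a}
  B via B→b c: +{b}
  B via B→d a: +{d}
  S via S→A: +{b,c}
  S via S→a c: +{a}
  S via S→d B: +{d}
  FIRST(S)={a,b,c,d}  FIRST(A)={b,c}  FIRST(B)={a,b,d}
round 2: done
  FIRST(S)={a,b,c,d}  FIRST(A)={b,c}  FIRST(B)={a,b,d}

FOLLOW iteration:
seed FOLLOW(S) with $
[1]
  S→A: FOLLOW(A) ⊇ FOLLOW(S) ⊇ {$}; new: +{$}
  S→S b: FOLLOW(S) ⊇ FIRST(b) = {b}; new: +{b}
  S→d B: FOLLOW(B) ⊇ FOLLOW(S) ⊇ {$,b}; new: +{$,b}
  S: {$,b}  A: {$}  B: {$,b}
[2]
  S→A: FOLLOW(A) ⊇ FOLLOW(S) ⊇ {$,b}; new: +{b}
  S: {$,b}  A: {$,b}  B: {$,b}
[3] done
  S: {$,b}  A: {$,b}  B: {$,b}

FOLLOW(S) = ["$", "b"]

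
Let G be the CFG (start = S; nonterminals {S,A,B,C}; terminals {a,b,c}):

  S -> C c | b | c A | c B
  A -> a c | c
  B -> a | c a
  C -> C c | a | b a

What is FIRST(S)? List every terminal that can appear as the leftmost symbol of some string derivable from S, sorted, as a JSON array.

Compute FIRST by fixpoint:
[1]
  A via A→a c: +{a}
  A via A→c: +{c}
  B via B→a: +{a}
  B via B→c a: +{c}
  C via C→a: +{a}
  C via C→b a: +{b}
  S via S→C c: +{a,b}
  S via S→c A: +{c}
  FIRST[S]={a,b,c}  FIRST[A]={a,c}  FIRST[B]={a,c}  FIRST[C]={a,b}
[2] (no change)
  FIRST[S]={a,b,c}  FIRST[A]={a,c}  FIRST[B]={a,c}  FIRST[C]={a,b}

FIRST(S) = ["a", "b", "c"]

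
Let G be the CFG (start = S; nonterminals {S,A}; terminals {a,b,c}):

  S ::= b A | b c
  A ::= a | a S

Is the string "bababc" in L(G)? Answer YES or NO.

Convert to CNF:
  S -> T1 A | T1 T2
  A -> T0 S | a
  T0 -> a
  T1 -> b
  T2 -> c

CYK fill:
  [0..0]={T1}  "b"  orig:{}
  [1..1]={A,T0}  "a"  orig:{A}
  [2..2]={T1}  "b"  orig:{}
  [3..3]={A,T0}  "a"  orig:{A}
  [4..4]={T1}  "b"  orig:{}
  [5..5]={T2}  "c"  orig:{}
  [0..1]={S}  "ba"
  [1..2]=∅  "ab"
  [2..3]={S}  "ba"
  [3..4]=∅  "ab"
  [4..5]={S}  "bc"
  [0..2]=∅  "bab"
  [1..3]={A}  "aba"
  [2..4]=∅  "bab"
  [3..5]={A}  "abc"
  [0..3]={S}  "baba"
  [1..4]=∅  "abab"
  [2..5]={S}  "babc"
  [0..4]=∅  "babab"
  [1..5]={A}  "ababc"
  [0..5]={S}  "bababc"

S ∈ T[0,5] ⇒ YES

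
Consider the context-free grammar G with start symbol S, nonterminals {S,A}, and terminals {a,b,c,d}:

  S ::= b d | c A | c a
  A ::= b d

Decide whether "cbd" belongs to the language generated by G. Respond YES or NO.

Convert to CNF:
  S -> T0 T1 | T2 A | T2 T3
  A -> T0 T1
  T0 -> b
  T1 -> d
  T2 -> c
  T3 -> a

CYK fill:
  cell(0,0) c: {T2}  orig:{}
  cell(1,1) b: {T0}  orig:{}
  cell(2,2) d: {T1}  orig:{}
  cell(0,1) cb: ∅
  cell(1,2) bd: {A,S}
  cell(0,2) cbd: {S}

S ∈ T[0,2] ⇒ YES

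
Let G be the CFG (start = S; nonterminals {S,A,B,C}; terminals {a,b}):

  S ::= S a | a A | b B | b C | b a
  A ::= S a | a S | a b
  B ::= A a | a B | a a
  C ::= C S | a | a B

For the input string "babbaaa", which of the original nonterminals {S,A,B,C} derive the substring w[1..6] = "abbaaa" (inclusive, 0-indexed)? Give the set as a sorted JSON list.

Convert to CNF:
  S -> S T0 | T0 A | T1 B | T1 C | T1 T0
  A -> S T0 | T0 S | T0 T1
  B -> A T0 | T0 B | T0 T0
  C -> C S | T0 B | a
  T0 -> a
  T1 -> b

Fill CYK table bottom-up, restricted to cells inside w[1..6]:
  T[1,1] 'a' = {C,T0}  orig:{C}
  T[2,2] 'b' = {T1}  orig:{}
  T[3,3] 'b' = {T1}  orig:{}
  T[4,4] 'a' = {C,T0}  orig:{C}
  T[5,5] 'a' = {C,T0}  orig:{C}
  T[6,6] 'a' = {C,T0}  orig:{C}
  T[1,2] 'ab' = {A}
  T[2,3] 'bb' = ∅
  T[3,4] 'ba' = {S}
  T[4,5] 'aa' = {B}
  T[5,6] 'aa' = {B}
  T[1,3] 'abb' = ∅
  T[2,4] 'bba' = ∅
  T[3,5] 'baa' = {A,S}
  T[4,6] 'aaa' = {B,C}
  T[1,4] 'abba' = ∅
  T[2,5] 'bbaa' = ∅
  T[3,6] 'baaa' = {A,B,S}
  T[1,5] 'abbaa' = ∅
  T[2,6] 'bbaaa' = {S}
  T[1,6] 'abbaaa' = {A,C}

Original NTs in T[1,6] deriving "abbaaa": ["A", "C"]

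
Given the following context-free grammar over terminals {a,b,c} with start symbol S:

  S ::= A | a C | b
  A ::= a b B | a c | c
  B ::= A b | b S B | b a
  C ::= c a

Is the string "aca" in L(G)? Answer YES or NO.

CNF form of G:
  S -> T0 C | T0 T2 | T0 X5 | b | c
  A -> T0 T2 | T0 X3 | c
  B -> A T1 | T1 T0 | T1 X4
  C -> T2 T0
  T0 -> a
  T1 -> b
  T2 -> c
  X3 -> T1 B
  X4 -> S B
  X5 -> T1 B

CYK table (by increasing span):
  [0..0]={T0}  "a"  orig:{}
  [1..1]={A,S,T2}  "c"  orig:{A,S}
  [2..2]={T0}  "a"  orig:{}
  [0..1]={A,S}  "ac"
  [1..2]={C}  "ca"
  [0..2]={S}  "aca"

S ∈ T[0,2] ⇒ YES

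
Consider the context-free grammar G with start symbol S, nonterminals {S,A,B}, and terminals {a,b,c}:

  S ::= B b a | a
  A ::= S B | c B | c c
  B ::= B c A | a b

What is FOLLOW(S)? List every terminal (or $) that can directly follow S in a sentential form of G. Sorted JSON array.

Compute FIRST by fixpoint:
round 1:
  A via A→c B: +{c}
  B via B→a b: +{a}
  S via S→B b a: +{a}
  FIRST[S]={a}  FIRST[A]={c}  FIRST[B]={a}
round 2:
  A via A→S B: +{a}
  FIRST[S]={a}  FIRST[A]={a,c}  FIRST[B]={a}
round 3: (stable)
  FIRST[S]={a}  FIRST[A]={a,c}  FIRST[B]={a}

FOLLOW iteration:
initialize: $ ∈ FOLLOW(S)
pass 1:
  A→S B: FOLLOW(S) ⊇ FIRST(B) = {a}; new: +{a}
  B→B c A: FOLLOW(B) ⊇ FIRST(c) = {c}; new: +{c}
  B→B c A: FOLLOW(A) ⊇ FOLLOW(B) ⊇ {c}; new: +{c}
  S→B b a: FOLLOW(B) ⊇ FIRST(b) = {b}; new: +{b}
  FOLLOW(S)={$,a}  FOLLOW(A)={c}  FOLLOW(B)={b,c}
pass 2:
  B→B c A: FOLLOW(A) ⊇ FOLLOW(B) ⊇ {b,c}; new: +{b}
  FOLLOW(S)={$,a}  FOLLOW(A)={b,c}  FOLLOW(B)={b,c}
pass 3: done
  FOLLOW(S)={$,a}  FOLLOW(A)={b,c}  FOLLOW(B)={b,c}

FOLLOW(S) = ["$", "a"]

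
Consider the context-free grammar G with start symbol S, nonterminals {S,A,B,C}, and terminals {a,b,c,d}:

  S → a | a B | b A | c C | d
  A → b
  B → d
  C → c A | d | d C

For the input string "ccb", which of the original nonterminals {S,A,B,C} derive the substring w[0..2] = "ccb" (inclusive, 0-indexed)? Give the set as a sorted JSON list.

CNF form of G:
  S -> T0 C | T2 B | T3 A | a | d
  A -> b
  B -> d
  C -> T0 A | T1 C | d
  T0 -> c
  T1 -> d
  T2 -> a
  T3 -> b

CYK fill (cells [i..j] with 0 ≤ i ≤ j ≤ 2 only):
  cell(0,0) c: {T0}  orig:{}
  cell(1,1) c: {T0}  orig:{}
  cell(2,2) b: {A,T3}  orig:{A}
  cell(0,1) cc: ∅
  cell(1,2) cb: {C}
  cell(0,2) ccb: {S}

Original NTs in T[0,2] deriving "ccb": ["S"]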